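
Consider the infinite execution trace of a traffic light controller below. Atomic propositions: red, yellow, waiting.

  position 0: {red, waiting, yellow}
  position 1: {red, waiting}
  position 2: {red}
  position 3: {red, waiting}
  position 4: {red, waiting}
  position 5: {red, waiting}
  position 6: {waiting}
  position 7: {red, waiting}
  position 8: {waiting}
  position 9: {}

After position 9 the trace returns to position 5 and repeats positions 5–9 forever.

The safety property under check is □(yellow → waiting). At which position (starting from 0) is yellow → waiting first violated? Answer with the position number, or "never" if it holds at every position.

yellow → waiting holds at every position 0..9, and those are all the positions the trace ever visits, so the invariant □(yellow → waiting) is never violated.

never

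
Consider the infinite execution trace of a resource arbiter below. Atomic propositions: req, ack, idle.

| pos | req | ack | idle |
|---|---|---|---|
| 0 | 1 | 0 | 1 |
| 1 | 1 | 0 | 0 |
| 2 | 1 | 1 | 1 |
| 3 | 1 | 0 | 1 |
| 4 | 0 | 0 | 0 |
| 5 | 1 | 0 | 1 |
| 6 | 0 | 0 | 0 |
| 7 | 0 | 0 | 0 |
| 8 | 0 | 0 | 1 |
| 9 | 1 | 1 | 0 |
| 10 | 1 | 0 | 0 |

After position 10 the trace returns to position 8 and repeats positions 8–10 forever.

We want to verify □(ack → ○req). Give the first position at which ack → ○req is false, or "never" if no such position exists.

never

ack → ○req holds at every position 0..10, and those are all the positions the trace ever visits, so the invariant □(ack → ○req) is never violated.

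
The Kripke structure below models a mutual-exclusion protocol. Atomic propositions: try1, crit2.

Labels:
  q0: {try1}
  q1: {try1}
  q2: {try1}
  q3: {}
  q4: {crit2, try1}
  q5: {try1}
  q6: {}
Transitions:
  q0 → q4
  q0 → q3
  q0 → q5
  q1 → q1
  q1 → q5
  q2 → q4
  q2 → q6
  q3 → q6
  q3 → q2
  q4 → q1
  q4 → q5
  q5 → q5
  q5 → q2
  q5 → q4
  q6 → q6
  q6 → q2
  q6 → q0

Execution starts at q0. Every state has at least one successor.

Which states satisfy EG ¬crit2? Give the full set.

States satisfying ¬crit2: {q0, q1, q2, q3, q5, q6}.
States satisfying EG ¬crit2: {q0, q1, q2, q3, q5, q6}.

{q0, q1, q2, q3, q5, q6}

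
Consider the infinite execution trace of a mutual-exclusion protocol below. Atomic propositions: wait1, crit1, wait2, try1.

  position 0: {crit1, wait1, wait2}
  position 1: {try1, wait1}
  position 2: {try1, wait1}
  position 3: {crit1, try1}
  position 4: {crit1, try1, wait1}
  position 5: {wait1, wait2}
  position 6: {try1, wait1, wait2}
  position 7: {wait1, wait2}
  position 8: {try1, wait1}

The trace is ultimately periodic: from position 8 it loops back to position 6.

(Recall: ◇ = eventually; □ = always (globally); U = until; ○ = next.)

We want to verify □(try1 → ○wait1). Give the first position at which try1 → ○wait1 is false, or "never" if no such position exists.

2

Check try1 → ○wait1 at each position in order: 0 ✓, 1 ✓.
At position 2 the labels are {try1, wait1} and the next position 3 has {crit1, try1}, so try1 → ○wait1 is false there. This is the first violation.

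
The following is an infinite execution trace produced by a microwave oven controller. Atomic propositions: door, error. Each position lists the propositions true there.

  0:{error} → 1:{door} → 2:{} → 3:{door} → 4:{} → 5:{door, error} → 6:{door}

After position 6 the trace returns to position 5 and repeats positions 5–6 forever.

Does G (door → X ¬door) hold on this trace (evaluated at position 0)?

Does not hold

door → X ¬door must hold at every position from 0 onward. It fails at position 5, so G (door → X ¬door) is false.
Positions where door holds: 1, 3, 5, 6.
Check X ¬door at each: 1→ok, 3→ok, 5→fails, 6→fails.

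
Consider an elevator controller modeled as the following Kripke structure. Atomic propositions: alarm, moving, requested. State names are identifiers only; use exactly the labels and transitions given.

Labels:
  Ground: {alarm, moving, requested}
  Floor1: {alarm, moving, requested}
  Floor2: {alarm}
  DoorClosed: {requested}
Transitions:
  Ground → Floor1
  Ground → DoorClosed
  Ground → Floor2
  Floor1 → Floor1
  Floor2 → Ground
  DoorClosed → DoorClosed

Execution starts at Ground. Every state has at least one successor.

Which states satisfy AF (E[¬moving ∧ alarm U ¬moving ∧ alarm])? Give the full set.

{Floor2}

States satisfying E[¬moving ∧ alarm U ¬moving ∧ alarm]: {Floor2}.
States satisfying AF (E[¬moving ∧ alarm U ¬moving ∧ alarm]): {Floor2}.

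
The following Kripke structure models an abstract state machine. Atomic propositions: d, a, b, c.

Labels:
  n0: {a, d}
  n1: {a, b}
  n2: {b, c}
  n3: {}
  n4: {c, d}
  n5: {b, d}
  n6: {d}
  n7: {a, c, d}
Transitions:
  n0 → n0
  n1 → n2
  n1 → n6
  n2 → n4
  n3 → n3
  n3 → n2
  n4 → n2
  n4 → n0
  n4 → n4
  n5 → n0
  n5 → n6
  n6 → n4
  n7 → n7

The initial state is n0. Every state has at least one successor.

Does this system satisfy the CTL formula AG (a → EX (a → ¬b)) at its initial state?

Satisfied

States satisfying a → EX (a → ¬b): {n0, n1, n2, n3, n4, n5, n6, n7}.
States satisfying AG (a → EX (a → ¬b)): {n0, n1, n2, n3, n4, n5, n6, n7}.
Every state reachable from n0 satisfies a → EX (a → ¬b).
n0 ∈ Sat(AG (a → EX (a → ¬b))).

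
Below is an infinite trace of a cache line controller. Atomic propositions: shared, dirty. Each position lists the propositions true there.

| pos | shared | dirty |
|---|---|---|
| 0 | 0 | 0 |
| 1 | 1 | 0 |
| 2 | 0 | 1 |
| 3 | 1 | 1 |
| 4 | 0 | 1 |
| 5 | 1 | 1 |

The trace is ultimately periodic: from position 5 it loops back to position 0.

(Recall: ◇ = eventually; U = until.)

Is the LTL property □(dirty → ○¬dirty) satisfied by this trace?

dirty → ○¬dirty must hold at every position from 0 onward. It fails at position 2, so □(dirty → ○¬dirty) is false.
Positions where dirty holds: 2, 3, 4, 5.
Check ○¬dirty at each: 2→fails, 3→fails, 4→fails, 5→ok.

Does not hold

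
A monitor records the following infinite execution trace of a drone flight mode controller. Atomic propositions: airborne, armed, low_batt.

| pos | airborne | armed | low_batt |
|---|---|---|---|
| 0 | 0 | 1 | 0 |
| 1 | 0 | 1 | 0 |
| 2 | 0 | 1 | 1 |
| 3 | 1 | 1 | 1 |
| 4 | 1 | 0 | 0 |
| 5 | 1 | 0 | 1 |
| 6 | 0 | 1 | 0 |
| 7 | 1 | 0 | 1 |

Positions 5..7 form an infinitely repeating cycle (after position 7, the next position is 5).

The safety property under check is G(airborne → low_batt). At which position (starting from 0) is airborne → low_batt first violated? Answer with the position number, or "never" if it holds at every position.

Check airborne → low_batt at each position in order: 0 ✓, 1 ✓, 2 ✓, 3 ✓.
At position 4 the labels are {airborne}, so airborne → low_batt is false there. This is the first violation.

4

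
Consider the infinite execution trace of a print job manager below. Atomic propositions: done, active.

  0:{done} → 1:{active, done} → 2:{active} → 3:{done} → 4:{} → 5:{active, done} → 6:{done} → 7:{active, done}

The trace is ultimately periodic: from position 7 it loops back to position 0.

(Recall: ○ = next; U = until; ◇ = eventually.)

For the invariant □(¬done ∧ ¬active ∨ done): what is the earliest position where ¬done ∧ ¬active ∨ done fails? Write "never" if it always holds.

Check ¬done ∧ ¬active ∨ done at each position in order: 0 ✓, 1 ✓.
At position 2 the labels are {active}, so ¬done ∧ ¬active ∨ done is false there. This is the first violation.

2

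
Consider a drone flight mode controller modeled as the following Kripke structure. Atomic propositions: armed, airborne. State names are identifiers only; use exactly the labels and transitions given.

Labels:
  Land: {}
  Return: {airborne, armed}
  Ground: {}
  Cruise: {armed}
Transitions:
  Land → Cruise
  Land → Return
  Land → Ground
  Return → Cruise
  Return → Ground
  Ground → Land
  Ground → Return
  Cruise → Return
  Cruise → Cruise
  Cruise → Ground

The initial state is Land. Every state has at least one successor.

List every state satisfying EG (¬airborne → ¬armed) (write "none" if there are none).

{Land, Return, Ground}

States satisfying ¬airborne → ¬armed: {Land, Return, Ground}.
States satisfying EG (¬airborne → ¬armed): {Land, Return, Ground}.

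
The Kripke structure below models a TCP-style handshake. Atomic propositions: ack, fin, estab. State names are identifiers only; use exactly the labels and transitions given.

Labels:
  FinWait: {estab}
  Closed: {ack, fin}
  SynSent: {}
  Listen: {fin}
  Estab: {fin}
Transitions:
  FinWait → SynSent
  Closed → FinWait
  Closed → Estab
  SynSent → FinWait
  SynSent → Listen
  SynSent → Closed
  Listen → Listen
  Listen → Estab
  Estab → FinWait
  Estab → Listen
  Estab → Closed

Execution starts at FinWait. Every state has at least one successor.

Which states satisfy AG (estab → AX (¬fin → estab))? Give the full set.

States satisfying estab → AX (¬fin → estab): {Closed, SynSent, Listen, Estab}.
States satisfying AG (estab → AX (¬fin → estab)): ∅.

none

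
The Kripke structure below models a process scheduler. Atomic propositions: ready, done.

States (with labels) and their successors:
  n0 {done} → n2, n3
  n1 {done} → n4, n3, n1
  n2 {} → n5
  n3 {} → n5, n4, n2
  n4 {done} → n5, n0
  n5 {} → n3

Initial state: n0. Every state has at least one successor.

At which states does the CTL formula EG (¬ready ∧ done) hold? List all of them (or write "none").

{n1}

States satisfying ¬ready ∧ done: {n0, n1, n4}.
States satisfying EG (¬ready ∧ done): {n1}.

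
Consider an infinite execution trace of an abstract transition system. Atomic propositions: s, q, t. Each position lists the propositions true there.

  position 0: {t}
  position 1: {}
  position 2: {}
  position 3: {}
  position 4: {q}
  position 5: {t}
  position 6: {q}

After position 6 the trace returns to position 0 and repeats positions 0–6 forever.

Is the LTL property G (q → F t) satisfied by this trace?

Holds

q → F t holds at every position 0..6, and those are all positions ever visited, so G (q → F t) holds.
Positions where q holds: 4, 6.
Check F t at each: 4→ok, 6→ok.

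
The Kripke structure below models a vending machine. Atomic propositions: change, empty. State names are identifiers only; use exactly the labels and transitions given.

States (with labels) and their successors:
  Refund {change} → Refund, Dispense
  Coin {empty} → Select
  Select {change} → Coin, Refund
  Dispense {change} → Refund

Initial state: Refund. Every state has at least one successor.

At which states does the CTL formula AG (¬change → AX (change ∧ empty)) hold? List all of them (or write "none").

States satisfying ¬change → AX (change ∧ empty): {Refund, Select, Dispense}.
States satisfying AG (¬change → AX (change ∧ empty)): {Refund, Dispense}.

{Refund, Dispense}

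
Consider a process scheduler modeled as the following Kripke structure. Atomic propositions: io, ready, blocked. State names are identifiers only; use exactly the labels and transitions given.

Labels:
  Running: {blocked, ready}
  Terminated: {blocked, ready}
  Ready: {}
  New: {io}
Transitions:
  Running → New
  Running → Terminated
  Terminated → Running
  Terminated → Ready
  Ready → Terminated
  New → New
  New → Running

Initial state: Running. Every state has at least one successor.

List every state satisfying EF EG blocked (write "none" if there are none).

States satisfying EG blocked: {Running, Terminated}.
States satisfying EF EG blocked: {Running, Terminated, Ready, New}.

{Running, Terminated, Ready, New}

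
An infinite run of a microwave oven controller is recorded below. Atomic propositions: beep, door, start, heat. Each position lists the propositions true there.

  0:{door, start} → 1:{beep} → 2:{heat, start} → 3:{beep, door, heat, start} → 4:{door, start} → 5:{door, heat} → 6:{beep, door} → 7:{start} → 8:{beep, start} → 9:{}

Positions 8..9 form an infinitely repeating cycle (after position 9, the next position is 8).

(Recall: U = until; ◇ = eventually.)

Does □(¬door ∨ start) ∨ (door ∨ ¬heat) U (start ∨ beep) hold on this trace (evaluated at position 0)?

¬door ∨ start must hold at every position from 0 onward. It fails at position 5, so □(¬door ∨ start) is false.
Walking from position 0: start ∨ beep first holds at position 0, and door ∨ ¬heat holds at every earlier position along the way, so (door ∨ ¬heat) U (start ∨ beep) holds.
At position 0: □(¬door ∨ start) is false; (door ∨ ¬heat) U (start ∨ beep) is true; so □(¬door ∨ start) ∨ (door ∨ ¬heat) U (start ∨ beep) is true.

Satisfied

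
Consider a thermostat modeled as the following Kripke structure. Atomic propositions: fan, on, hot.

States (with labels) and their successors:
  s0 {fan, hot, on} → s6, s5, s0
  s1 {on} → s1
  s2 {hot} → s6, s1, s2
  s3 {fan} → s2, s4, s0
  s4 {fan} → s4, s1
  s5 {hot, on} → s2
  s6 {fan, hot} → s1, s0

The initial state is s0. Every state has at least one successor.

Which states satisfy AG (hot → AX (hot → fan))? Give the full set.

States satisfying hot → AX (hot → fan): {s1, s3, s4, s6}.
States satisfying AG (hot → AX (hot → fan)): {s1, s4}.

{s1, s4}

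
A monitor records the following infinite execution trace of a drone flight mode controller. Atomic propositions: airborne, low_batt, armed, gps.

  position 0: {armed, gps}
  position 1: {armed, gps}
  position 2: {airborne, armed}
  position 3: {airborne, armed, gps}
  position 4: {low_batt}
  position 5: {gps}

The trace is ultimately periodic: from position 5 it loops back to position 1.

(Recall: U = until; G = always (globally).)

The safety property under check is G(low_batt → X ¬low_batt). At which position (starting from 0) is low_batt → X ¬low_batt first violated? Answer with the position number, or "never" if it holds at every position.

never

low_batt → X ¬low_batt holds at every position 0..5, and those are all the positions the trace ever visits, so the invariant G(low_batt → X ¬low_batt) is never violated.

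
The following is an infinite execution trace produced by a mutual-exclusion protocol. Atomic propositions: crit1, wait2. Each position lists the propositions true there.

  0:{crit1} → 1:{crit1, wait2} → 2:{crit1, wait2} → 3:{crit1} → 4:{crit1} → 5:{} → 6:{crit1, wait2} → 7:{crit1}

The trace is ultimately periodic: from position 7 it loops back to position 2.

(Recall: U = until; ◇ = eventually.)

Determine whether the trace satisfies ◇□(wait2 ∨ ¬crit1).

□(wait2 ∨ ¬crit1) is false at every position 0..7, so it never becomes true and ◇□(wait2 ∨ ¬crit1) fails.

Violated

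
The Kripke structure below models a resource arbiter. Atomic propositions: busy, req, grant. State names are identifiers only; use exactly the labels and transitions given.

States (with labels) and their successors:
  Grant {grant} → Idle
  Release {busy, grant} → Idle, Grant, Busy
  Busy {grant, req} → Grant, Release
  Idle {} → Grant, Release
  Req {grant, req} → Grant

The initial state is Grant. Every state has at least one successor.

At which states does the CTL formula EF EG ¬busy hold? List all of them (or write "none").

{Grant, Release, Busy, Idle, Req}

States satisfying EG ¬busy: {Grant, Busy, Idle, Req}.
States satisfying EF EG ¬busy: {Grant, Release, Busy, Idle, Req}.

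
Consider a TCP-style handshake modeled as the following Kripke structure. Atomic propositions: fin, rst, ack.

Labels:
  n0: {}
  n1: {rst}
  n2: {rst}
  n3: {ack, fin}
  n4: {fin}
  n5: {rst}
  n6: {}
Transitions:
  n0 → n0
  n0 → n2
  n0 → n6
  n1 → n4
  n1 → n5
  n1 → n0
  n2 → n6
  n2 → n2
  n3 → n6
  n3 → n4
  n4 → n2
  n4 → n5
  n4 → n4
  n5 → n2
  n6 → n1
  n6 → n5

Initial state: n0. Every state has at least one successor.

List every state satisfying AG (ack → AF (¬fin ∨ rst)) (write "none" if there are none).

States satisfying ack → AF (¬fin ∨ rst): {n0, n1, n2, n4, n5, n6}.
States satisfying AG (ack → AF (¬fin ∨ rst)): {n0, n1, n2, n4, n5, n6}.

{n0, n1, n2, n4, n5, n6}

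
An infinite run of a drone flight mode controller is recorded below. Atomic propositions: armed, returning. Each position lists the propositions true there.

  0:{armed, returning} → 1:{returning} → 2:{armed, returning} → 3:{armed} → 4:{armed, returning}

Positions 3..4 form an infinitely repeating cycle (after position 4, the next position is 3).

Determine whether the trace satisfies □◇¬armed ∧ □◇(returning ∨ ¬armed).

No

◇¬armed must hold at every position from 0 onward. It fails at position 2, so □◇¬armed is false.
◇(returning ∨ ¬armed) holds at every position 0..4, and those are all positions ever visited, so □◇(returning ∨ ¬armed) holds.
At position 0: □◇¬armed is false; □◇(returning ∨ ¬armed) is true; so □◇¬armed ∧ □◇(returning ∨ ¬armed) is false.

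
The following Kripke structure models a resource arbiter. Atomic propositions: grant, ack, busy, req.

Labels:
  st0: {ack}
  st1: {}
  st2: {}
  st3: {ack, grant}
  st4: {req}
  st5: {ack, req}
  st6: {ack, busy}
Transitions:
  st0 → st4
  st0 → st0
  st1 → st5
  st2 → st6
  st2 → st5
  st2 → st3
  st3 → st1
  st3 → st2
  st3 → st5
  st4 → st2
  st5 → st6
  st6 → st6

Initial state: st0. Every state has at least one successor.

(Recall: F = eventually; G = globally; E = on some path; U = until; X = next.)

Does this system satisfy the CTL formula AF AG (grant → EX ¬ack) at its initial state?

States satisfying AG (grant → EX ¬ack): {st0, st1, st2, st3, st4, st5, st6}.
States satisfying AF AG (grant → EX ¬ack): {st0, st1, st2, st3, st4, st5, st6}.
st0 ∈ Sat(AF AG (grant → EX ¬ack)).

Yes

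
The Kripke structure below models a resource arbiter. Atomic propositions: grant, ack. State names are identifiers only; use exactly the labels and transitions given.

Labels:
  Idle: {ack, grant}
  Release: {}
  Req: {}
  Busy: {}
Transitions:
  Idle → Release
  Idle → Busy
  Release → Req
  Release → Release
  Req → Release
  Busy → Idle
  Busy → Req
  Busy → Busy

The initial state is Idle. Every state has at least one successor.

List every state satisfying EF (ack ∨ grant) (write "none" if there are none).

States satisfying ack ∨ grant: {Idle}.
States satisfying EF (ack ∨ grant): {Idle, Busy}.

{Idle, Busy}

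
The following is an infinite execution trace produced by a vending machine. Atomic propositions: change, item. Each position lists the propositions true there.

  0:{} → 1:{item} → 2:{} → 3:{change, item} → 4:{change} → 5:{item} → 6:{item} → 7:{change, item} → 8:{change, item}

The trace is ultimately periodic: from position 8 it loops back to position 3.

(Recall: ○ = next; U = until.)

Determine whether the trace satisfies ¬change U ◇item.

Walking from position 0: ◇item first holds at position 0, and ¬change holds at every earlier position along the way, so ¬change U ◇item holds.

Satisfied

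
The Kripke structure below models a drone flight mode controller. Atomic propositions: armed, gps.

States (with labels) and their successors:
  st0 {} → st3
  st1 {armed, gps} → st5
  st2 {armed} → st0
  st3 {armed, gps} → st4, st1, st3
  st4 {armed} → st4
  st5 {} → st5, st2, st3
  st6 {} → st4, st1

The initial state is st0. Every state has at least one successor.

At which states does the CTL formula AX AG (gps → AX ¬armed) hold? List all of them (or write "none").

States satisfying AG (gps → AX ¬armed): {st4}.
States satisfying AX AG (gps → AX ¬armed): {st4}.

{st4}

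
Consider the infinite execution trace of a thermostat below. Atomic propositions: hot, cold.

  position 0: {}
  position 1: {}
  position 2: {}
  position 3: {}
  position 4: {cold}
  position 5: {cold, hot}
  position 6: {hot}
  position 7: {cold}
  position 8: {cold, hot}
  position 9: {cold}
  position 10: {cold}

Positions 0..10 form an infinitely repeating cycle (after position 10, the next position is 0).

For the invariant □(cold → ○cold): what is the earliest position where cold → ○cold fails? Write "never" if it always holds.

Check cold → ○cold at each position in order: 0 ✓, 1 ✓, 2 ✓, 3 ✓, 4 ✓.
At position 5 the labels are {cold, hot} and the next position 6 has {hot}, so cold → ○cold is false there. This is the first violation.

5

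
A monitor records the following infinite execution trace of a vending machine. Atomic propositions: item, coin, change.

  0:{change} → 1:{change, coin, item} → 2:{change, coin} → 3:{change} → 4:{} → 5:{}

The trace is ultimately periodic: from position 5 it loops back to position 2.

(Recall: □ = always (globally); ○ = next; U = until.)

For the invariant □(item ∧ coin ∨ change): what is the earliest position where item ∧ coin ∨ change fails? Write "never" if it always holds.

4

Check item ∧ coin ∨ change at each position in order: 0 ✓, 1 ✓, 2 ✓, 3 ✓.
At position 4 the labels are {}, so item ∧ coin ∨ change is false there. This is the first violation.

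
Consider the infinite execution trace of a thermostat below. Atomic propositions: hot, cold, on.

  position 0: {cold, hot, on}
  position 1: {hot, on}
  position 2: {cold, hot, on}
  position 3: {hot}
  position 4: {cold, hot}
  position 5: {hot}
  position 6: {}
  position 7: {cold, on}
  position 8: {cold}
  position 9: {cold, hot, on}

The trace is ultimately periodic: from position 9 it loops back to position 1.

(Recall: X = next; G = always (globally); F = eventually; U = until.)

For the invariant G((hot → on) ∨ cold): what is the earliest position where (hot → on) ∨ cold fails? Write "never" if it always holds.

Check (hot → on) ∨ cold at each position in order: 0 ✓, 1 ✓, 2 ✓.
At position 3 the labels are {hot}, so (hot → on) ∨ cold is false there. This is the first violation.

3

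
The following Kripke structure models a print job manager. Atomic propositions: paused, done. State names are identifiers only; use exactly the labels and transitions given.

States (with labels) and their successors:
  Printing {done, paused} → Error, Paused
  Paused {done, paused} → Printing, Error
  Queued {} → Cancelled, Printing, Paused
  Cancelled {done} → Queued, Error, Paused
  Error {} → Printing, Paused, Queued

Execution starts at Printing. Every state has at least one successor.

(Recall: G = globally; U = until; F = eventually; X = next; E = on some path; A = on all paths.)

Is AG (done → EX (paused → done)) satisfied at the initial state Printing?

States satisfying done → EX (paused → done): {Printing, Paused, Queued, Cancelled, Error}.
States satisfying AG (done → EX (paused → done)): {Printing, Paused, Queued, Cancelled, Error}.
Every state reachable from Printing satisfies done → EX (paused → done).
Printing ∈ Sat(AG (done → EX (paused → done))).

Satisfied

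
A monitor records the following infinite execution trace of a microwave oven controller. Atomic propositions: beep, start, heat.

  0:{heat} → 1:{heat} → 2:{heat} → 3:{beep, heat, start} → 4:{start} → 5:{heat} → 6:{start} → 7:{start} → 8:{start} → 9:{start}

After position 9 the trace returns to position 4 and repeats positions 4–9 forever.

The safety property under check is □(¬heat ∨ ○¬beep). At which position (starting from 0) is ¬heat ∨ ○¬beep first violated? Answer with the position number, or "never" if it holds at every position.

2

Check ¬heat ∨ ○¬beep at each position in order: 0 ✓, 1 ✓.
At position 2 the labels are {heat} and the next position 3 has {beep, heat, start}, so ¬heat ∨ ○¬beep is false there. This is the first violation.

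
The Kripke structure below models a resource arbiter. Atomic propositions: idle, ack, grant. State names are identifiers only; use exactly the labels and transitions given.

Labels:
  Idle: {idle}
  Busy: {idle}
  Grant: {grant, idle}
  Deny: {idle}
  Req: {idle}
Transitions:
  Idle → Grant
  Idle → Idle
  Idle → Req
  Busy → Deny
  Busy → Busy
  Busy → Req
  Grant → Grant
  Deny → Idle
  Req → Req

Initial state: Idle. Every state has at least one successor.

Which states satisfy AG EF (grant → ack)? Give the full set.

{Req}

States satisfying EF (grant → ack): {Idle, Busy, Deny, Req}.
States satisfying AG EF (grant → ack): {Req}.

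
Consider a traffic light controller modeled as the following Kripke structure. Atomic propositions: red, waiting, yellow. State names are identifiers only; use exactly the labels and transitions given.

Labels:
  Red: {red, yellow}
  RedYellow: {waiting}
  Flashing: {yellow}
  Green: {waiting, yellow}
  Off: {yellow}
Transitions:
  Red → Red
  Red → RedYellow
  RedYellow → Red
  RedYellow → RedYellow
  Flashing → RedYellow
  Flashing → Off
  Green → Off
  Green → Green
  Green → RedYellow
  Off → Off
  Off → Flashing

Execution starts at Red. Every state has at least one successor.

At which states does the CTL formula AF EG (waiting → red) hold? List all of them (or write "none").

{Red, Flashing, Off}

States satisfying EG (waiting → red): {Red, Flashing, Off}.
States satisfying AF EG (waiting → red): {Red, Flashing, Off}.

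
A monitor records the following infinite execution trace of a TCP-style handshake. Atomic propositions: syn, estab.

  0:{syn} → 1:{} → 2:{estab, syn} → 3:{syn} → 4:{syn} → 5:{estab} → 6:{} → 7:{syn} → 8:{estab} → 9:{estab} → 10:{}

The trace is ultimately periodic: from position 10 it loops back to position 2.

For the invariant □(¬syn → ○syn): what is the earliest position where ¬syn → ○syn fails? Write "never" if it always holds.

Check ¬syn → ○syn at each position in order: 0 ✓, 1 ✓, 2 ✓, 3 ✓, 4 ✓.
At position 5 the labels are {estab} and the next position 6 has {}, so ¬syn → ○syn is false there. This is the first violation.

5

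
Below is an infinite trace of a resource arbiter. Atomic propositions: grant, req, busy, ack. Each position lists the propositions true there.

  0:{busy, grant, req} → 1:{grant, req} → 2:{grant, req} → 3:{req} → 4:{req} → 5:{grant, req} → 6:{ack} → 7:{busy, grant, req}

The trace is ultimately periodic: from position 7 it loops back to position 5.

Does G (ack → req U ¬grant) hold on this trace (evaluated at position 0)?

ack → req U ¬grant holds at every position 0..7, and those are all positions ever visited, so G (ack → req U ¬grant) holds.
Positions where ack holds: 6.
Check req U ¬grant at each: 6→ok.

Holds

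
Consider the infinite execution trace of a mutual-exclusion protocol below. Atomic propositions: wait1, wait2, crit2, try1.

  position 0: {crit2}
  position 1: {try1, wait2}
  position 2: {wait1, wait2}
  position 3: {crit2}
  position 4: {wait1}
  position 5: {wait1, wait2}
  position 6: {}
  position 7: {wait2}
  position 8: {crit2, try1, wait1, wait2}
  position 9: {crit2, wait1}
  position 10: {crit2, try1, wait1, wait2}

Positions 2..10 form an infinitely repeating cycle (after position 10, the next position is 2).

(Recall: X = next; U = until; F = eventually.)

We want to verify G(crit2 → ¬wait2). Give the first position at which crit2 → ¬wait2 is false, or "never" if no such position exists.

8

Check crit2 → ¬wait2 at each position in order: 0 ✓, 1 ✓, 2 ✓, 3 ✓, 4 ✓, 5 ✓, 6 ✓, 7 ✓.
At position 8 the labels are {crit2, try1, wait1, wait2}, so crit2 → ¬wait2 is false there. This is the first violation.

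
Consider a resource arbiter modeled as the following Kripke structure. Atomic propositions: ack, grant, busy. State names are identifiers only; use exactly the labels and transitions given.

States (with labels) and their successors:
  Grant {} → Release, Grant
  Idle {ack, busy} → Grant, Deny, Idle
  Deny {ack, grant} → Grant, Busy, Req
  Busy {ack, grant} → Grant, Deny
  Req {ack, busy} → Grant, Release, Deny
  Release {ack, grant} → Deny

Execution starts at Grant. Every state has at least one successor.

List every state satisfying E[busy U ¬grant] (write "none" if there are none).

States satisfying busy: {Idle, Req}.
States satisfying ¬grant: {Grant, Idle, Req}.
States satisfying E[busy U ¬grant]: {Grant, Idle, Req}.

{Grant, Idle, Req}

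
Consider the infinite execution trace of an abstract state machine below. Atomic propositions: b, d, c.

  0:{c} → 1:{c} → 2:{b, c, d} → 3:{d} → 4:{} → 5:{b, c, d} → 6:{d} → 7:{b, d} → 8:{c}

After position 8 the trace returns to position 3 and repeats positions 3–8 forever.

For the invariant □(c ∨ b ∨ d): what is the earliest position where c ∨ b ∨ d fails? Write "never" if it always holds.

Check c ∨ b ∨ d at each position in order: 0 ✓, 1 ✓, 2 ✓, 3 ✓.
At position 4 the labels are {}, so c ∨ b ∨ d is false there. This is the first violation.

4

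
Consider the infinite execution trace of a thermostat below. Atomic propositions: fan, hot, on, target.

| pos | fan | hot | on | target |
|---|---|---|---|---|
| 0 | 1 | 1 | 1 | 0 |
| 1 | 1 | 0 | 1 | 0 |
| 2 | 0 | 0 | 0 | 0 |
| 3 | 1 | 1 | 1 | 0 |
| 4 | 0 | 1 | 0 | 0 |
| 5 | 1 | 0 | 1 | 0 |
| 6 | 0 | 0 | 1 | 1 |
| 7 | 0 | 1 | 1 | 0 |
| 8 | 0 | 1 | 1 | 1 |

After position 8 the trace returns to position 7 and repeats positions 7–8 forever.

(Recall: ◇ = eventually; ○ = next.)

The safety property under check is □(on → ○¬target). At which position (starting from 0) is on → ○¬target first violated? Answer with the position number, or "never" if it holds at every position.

Check on → ○¬target at each position in order: 0 ✓, 1 ✓, 2 ✓, 3 ✓, 4 ✓.
At position 5 the labels are {fan, on} and the next position 6 has {on, target}, so on → ○¬target is false there. This is the first violation.

5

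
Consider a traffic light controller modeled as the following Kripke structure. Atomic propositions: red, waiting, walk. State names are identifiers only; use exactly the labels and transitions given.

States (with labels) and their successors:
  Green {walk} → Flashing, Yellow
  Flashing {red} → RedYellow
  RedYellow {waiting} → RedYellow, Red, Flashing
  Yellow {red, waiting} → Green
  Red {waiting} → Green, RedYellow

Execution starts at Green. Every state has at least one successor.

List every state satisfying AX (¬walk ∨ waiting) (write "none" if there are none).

{Green, Flashing, RedYellow}

States satisfying ¬walk ∨ waiting: {Flashing, RedYellow, Yellow, Red}.
States satisfying AX (¬walk ∨ waiting): {Green, Flashing, RedYellow}.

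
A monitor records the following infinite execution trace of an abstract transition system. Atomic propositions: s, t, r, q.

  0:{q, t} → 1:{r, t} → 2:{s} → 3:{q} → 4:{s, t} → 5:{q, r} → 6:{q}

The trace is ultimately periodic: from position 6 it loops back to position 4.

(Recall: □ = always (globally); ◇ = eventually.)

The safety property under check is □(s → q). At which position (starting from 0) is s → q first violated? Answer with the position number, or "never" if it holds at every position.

Check s → q at each position in order: 0 ✓, 1 ✓.
At position 2 the labels are {s}, so s → q is false there. This is the first violation.

2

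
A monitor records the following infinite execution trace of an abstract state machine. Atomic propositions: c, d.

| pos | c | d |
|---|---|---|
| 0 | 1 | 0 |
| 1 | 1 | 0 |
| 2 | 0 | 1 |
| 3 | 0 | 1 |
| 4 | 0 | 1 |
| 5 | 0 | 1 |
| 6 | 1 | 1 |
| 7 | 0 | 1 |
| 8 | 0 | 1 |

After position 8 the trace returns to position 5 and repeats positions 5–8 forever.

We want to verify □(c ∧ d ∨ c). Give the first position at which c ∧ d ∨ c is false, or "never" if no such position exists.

2

Check c ∧ d ∨ c at each position in order: 0 ✓, 1 ✓.
At position 2 the labels are {d}, so c ∧ d ∨ c is false there. This is the first violation.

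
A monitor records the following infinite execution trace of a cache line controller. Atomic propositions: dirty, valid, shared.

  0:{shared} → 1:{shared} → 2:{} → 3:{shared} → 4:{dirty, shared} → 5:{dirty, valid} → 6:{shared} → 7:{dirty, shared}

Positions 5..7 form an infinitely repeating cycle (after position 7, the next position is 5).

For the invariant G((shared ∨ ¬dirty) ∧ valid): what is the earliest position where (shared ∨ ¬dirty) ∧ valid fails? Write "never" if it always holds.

0

At position 0 the labels are {shared}, so (shared ∨ ¬dirty) ∧ valid is false there. This is the first violation.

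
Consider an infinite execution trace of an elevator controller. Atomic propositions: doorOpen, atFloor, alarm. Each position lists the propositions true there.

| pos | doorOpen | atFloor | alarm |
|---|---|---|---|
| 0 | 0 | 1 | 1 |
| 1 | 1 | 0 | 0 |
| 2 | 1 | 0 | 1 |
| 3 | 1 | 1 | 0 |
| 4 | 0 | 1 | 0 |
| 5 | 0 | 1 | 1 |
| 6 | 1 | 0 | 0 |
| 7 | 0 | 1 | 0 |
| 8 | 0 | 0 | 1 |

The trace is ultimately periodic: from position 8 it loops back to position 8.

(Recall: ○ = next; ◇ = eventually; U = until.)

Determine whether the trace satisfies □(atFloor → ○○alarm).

Violated

atFloor → ○○alarm must hold at every position from 0 onward. It fails at position 4, so □(atFloor → ○○alarm) is false.
Positions where atFloor holds: 0, 3, 4, 5, 7.
Check ○○alarm at each: 0→ok, 3→ok, 4→fails, 5→fails, 7→ok.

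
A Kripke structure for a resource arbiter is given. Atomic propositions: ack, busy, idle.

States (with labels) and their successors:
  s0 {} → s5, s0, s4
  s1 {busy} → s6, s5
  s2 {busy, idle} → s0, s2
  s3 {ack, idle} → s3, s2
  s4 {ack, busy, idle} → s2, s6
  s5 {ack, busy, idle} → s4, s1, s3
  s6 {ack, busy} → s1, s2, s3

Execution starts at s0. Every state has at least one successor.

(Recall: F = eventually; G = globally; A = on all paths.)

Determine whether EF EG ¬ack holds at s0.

Holds

States satisfying EG ¬ack: {s0, s2}.
States satisfying EF EG ¬ack: {s0, s1, s2, s3, s4, s5, s6}.
Some path from s0 reaches a state where EG ¬ack holds.
s0 ∈ Sat(EF EG ¬ack).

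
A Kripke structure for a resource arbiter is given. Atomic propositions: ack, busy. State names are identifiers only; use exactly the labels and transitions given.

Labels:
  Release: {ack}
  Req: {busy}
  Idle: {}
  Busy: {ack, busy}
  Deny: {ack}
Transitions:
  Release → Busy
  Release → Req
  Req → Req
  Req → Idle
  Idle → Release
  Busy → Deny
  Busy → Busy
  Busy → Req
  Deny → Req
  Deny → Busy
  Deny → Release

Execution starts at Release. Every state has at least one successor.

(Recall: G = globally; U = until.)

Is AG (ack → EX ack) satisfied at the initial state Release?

States satisfying ack → EX ack: {Release, Req, Idle, Busy, Deny}.
States satisfying AG (ack → EX ack): {Release, Req, Idle, Busy, Deny}.
Every state reachable from Release satisfies ack → EX ack.
Release ∈ Sat(AG (ack → EX ack)).

Satisfied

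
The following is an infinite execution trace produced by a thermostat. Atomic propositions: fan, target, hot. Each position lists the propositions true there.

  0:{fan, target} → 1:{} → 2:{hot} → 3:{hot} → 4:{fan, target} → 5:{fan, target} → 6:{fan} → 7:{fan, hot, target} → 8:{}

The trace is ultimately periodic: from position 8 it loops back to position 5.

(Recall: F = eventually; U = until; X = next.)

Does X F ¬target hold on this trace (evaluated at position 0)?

The position after 0 is 1; F ¬target is true there.

Yes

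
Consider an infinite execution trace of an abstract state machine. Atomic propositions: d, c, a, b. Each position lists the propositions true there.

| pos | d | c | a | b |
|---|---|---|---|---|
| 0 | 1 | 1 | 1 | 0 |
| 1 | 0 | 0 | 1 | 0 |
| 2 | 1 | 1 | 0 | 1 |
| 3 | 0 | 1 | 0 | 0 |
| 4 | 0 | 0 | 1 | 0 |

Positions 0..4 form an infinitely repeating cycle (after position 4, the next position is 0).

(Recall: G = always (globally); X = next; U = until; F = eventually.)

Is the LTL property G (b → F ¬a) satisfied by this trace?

Holds

b → F ¬a holds at every position 0..4, and those are all positions ever visited, so G (b → F ¬a) holds.
Positions where b holds: 2.
Check F ¬a at each: 2→ok.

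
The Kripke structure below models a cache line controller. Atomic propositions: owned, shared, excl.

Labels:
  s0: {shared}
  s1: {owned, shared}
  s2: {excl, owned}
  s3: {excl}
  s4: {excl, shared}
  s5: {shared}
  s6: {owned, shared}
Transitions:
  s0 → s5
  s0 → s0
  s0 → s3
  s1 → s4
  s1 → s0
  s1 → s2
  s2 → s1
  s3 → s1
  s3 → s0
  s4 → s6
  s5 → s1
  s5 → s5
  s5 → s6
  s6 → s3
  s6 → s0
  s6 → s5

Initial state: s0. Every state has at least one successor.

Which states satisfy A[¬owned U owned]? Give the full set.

States satisfying ¬owned: {s0, s3, s4, s5}.
States satisfying owned: {s1, s2, s6}.
States satisfying A[¬owned U owned]: {s1, s2, s4, s6}.

{s1, s2, s4, s6}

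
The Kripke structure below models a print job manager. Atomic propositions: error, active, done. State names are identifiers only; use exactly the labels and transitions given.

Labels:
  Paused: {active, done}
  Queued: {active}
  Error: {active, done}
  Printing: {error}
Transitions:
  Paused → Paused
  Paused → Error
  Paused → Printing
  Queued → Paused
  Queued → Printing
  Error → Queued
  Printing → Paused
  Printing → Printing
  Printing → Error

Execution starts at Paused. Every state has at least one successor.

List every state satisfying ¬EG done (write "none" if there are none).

States satisfying done: {Paused, Error}.
States satisfying EG done: {Paused}.
States satisfying ¬EG done: {Queued, Error, Printing}.

{Queued, Error, Printing}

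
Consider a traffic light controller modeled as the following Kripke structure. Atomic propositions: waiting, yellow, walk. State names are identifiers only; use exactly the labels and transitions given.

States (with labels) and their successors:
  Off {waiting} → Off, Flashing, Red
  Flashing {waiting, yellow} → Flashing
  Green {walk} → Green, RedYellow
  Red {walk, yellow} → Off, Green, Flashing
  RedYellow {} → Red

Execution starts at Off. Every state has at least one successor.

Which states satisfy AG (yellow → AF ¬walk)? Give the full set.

{Flashing}

States satisfying yellow → AF ¬walk: {Off, Flashing, Green, RedYellow}.
States satisfying AG (yellow → AF ¬walk): {Flashing}.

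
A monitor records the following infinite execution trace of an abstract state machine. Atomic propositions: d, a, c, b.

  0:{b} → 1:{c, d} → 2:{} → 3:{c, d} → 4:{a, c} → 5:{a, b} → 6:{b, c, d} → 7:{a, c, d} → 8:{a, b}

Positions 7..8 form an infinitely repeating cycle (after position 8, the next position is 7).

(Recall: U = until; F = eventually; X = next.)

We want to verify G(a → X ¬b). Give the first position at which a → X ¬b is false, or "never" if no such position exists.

4

Check a → X ¬b at each position in order: 0 ✓, 1 ✓, 2 ✓, 3 ✓.
At position 4 the labels are {a, c} and the next position 5 has {a, b}, so a → X ¬b is false there. This is the first violation.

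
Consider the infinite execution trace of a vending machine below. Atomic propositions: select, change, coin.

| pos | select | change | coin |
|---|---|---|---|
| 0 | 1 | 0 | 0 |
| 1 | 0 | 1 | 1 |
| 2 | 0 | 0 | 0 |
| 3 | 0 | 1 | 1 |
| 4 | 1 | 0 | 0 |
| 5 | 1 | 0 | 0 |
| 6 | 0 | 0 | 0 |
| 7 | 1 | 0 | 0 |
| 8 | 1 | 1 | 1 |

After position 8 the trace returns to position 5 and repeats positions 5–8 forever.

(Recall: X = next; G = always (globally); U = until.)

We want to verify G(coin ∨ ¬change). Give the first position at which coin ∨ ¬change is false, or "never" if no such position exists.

coin ∨ ¬change holds at every position 0..8, and those are all the positions the trace ever visits, so the invariant G(coin ∨ ¬change) is never violated.

never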